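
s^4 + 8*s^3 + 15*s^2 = s^2*(s + 3)*(s + 5)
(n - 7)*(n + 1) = n^2 - 6*n - 7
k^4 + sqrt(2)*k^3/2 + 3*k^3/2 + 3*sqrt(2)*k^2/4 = k^2*(k + 3/2)*(k + sqrt(2)/2)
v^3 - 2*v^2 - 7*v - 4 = (v - 4)*(v + 1)^2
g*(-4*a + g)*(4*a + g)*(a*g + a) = -16*a^3*g^2 - 16*a^3*g + a*g^4 + a*g^3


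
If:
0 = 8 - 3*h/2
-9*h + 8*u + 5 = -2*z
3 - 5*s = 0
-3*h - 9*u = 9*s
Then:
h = 16/3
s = 3/5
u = -107/45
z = 2791/90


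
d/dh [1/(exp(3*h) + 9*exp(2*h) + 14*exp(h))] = (-3*exp(2*h) - 18*exp(h) - 14)*exp(-h)/(exp(2*h) + 9*exp(h) + 14)^2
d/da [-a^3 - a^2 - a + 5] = -3*a^2 - 2*a - 1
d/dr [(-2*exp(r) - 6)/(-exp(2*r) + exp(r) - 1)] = 2*(-(exp(r) + 3)*(2*exp(r) - 1) + exp(2*r) - exp(r) + 1)*exp(r)/(exp(2*r) - exp(r) + 1)^2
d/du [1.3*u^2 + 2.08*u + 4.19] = 2.6*u + 2.08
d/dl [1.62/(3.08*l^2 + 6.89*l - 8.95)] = (-9.9792*l - 11.1618)/(3.08*l^2 + 6.89*l - 8.95)^2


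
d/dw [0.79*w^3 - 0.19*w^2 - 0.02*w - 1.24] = 2.37*w^2 - 0.38*w - 0.02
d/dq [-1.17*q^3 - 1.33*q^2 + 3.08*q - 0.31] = -3.51*q^2 - 2.66*q + 3.08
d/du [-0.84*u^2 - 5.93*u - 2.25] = -1.68*u - 5.93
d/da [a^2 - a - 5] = 2*a - 1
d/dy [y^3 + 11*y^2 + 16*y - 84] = 3*y^2 + 22*y + 16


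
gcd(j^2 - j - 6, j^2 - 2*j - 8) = j + 2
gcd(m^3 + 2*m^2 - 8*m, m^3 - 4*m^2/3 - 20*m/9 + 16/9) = m - 2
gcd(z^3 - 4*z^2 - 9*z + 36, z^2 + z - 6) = z + 3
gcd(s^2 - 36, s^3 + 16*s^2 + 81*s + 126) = s + 6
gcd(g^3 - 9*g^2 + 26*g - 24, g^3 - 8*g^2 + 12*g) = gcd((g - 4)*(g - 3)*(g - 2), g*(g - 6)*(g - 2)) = g - 2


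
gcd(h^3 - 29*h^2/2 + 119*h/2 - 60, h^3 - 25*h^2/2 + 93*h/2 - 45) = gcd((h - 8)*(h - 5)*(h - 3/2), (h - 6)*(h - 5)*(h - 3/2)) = h^2 - 13*h/2 + 15/2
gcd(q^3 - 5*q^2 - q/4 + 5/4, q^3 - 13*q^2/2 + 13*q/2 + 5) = q^2 - 9*q/2 - 5/2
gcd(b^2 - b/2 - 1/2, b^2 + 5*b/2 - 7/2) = b - 1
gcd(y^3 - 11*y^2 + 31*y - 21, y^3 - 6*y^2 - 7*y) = y - 7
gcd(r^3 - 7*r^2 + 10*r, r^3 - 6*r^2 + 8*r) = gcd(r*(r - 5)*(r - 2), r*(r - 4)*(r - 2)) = r^2 - 2*r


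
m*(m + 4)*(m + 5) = m^3 + 9*m^2 + 20*m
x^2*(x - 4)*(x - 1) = x^4 - 5*x^3 + 4*x^2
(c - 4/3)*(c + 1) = c^2 - c/3 - 4/3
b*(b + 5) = b^2 + 5*b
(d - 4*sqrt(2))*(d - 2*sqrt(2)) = d^2 - 6*sqrt(2)*d + 16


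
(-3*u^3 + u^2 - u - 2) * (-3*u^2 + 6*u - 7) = 9*u^5 - 21*u^4 + 30*u^3 - 7*u^2 - 5*u + 14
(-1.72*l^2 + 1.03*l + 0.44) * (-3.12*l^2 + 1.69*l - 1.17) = 5.3664*l^4 - 6.1204*l^3 + 2.3803*l^2 - 0.4615*l - 0.5148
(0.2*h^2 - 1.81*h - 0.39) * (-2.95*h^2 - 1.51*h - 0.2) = -0.59*h^4 + 5.0375*h^3 + 3.8436*h^2 + 0.9509*h + 0.078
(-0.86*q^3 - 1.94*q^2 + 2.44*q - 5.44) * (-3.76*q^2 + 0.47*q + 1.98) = 3.2336*q^5 + 6.8902*q^4 - 11.789*q^3 + 17.76*q^2 + 2.2744*q - 10.7712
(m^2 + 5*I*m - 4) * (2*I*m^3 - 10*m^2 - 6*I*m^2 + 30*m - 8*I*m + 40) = 2*I*m^5 - 20*m^4 - 6*I*m^4 + 60*m^3 - 66*I*m^3 + 120*m^2 + 174*I*m^2 - 120*m + 232*I*m - 160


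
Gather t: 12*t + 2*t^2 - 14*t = 2*t^2 - 2*t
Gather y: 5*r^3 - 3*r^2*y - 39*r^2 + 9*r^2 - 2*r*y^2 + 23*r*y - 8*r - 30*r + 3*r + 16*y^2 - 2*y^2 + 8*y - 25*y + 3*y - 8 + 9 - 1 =5*r^3 - 30*r^2 - 35*r + y^2*(14 - 2*r) + y*(-3*r^2 + 23*r - 14)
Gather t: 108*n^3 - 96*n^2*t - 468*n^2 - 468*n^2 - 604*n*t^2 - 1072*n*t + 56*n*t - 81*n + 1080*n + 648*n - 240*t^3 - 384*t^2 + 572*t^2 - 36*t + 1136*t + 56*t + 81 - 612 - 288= 108*n^3 - 936*n^2 + 1647*n - 240*t^3 + t^2*(188 - 604*n) + t*(-96*n^2 - 1016*n + 1156) - 819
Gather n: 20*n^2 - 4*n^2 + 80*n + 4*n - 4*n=16*n^2 + 80*n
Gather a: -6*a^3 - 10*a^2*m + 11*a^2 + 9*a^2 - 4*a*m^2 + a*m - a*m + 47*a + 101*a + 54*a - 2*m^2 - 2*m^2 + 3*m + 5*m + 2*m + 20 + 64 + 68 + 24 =-6*a^3 + a^2*(20 - 10*m) + a*(202 - 4*m^2) - 4*m^2 + 10*m + 176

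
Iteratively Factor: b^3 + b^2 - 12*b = (b)*(b^2 + b - 12) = b*(b + 4)*(b - 3)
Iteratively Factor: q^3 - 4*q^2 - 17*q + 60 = (q + 4)*(q^2 - 8*q + 15) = (q - 3)*(q + 4)*(q - 5)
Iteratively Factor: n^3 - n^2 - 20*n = (n + 4)*(n^2 - 5*n) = (n - 5)*(n + 4)*(n)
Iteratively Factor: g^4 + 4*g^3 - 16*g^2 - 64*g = (g + 4)*(g^3 - 16*g) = (g - 4)*(g + 4)*(g^2 + 4*g) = (g - 4)*(g + 4)^2*(g)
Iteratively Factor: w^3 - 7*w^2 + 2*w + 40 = (w - 4)*(w^2 - 3*w - 10) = (w - 4)*(w + 2)*(w - 5)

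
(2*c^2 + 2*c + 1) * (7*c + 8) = 14*c^3 + 30*c^2 + 23*c + 8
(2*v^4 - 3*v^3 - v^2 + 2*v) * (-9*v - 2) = -18*v^5 + 23*v^4 + 15*v^3 - 16*v^2 - 4*v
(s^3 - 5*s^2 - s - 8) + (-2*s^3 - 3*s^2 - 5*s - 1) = -s^3 - 8*s^2 - 6*s - 9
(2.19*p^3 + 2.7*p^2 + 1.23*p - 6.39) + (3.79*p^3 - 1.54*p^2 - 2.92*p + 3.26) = 5.98*p^3 + 1.16*p^2 - 1.69*p - 3.13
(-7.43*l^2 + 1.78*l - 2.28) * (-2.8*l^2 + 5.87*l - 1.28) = 20.804*l^4 - 48.5981*l^3 + 26.343*l^2 - 15.662*l + 2.9184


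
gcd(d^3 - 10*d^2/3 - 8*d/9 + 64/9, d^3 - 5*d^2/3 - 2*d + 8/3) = d^2 - 2*d/3 - 8/3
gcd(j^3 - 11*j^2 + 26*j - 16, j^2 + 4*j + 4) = 1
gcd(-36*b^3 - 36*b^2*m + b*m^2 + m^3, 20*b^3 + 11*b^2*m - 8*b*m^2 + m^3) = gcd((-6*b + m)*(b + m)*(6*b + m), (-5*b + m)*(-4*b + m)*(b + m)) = b + m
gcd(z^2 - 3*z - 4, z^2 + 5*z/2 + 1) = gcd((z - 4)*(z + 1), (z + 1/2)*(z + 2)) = 1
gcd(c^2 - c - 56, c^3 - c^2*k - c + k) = 1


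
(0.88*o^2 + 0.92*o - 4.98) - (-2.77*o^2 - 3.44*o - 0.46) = 3.65*o^2 + 4.36*o - 4.52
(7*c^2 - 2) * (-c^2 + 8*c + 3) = -7*c^4 + 56*c^3 + 23*c^2 - 16*c - 6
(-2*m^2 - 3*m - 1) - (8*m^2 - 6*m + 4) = -10*m^2 + 3*m - 5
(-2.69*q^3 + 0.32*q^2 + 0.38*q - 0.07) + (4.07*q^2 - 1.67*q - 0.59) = -2.69*q^3 + 4.39*q^2 - 1.29*q - 0.66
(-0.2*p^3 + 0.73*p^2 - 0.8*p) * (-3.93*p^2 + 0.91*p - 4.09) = 0.786*p^5 - 3.0509*p^4 + 4.6263*p^3 - 3.7137*p^2 + 3.272*p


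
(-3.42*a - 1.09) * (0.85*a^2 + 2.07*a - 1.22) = -2.907*a^3 - 8.0059*a^2 + 1.9161*a + 1.3298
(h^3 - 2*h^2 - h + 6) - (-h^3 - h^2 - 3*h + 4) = 2*h^3 - h^2 + 2*h + 2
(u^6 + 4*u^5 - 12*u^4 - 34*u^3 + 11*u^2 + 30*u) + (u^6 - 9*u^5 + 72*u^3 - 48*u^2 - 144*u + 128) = 2*u^6 - 5*u^5 - 12*u^4 + 38*u^3 - 37*u^2 - 114*u + 128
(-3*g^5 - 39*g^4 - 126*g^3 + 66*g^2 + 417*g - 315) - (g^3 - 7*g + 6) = -3*g^5 - 39*g^4 - 127*g^3 + 66*g^2 + 424*g - 321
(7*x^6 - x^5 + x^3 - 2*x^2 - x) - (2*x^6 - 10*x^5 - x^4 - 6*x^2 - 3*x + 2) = 5*x^6 + 9*x^5 + x^4 + x^3 + 4*x^2 + 2*x - 2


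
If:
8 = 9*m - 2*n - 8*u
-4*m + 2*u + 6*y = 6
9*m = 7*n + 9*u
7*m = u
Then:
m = -56/221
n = 432/221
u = -392/221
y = 943/663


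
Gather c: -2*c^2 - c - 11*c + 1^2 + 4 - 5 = -2*c^2 - 12*c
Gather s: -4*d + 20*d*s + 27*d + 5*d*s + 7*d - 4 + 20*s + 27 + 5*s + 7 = 30*d + s*(25*d + 25) + 30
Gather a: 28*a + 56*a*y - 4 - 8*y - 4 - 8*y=a*(56*y + 28) - 16*y - 8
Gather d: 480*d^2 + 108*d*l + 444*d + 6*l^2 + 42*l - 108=480*d^2 + d*(108*l + 444) + 6*l^2 + 42*l - 108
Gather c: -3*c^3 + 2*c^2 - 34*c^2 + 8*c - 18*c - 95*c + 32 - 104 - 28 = -3*c^3 - 32*c^2 - 105*c - 100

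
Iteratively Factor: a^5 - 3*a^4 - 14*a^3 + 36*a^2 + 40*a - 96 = (a + 3)*(a^4 - 6*a^3 + 4*a^2 + 24*a - 32) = (a - 2)*(a + 3)*(a^3 - 4*a^2 - 4*a + 16) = (a - 2)^2*(a + 3)*(a^2 - 2*a - 8) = (a - 4)*(a - 2)^2*(a + 3)*(a + 2)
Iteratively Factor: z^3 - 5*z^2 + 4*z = (z)*(z^2 - 5*z + 4) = z*(z - 1)*(z - 4)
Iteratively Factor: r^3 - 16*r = (r - 4)*(r^2 + 4*r) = r*(r - 4)*(r + 4)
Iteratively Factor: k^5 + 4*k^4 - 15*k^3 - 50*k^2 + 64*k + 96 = (k - 2)*(k^4 + 6*k^3 - 3*k^2 - 56*k - 48) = (k - 3)*(k - 2)*(k^3 + 9*k^2 + 24*k + 16) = (k - 3)*(k - 2)*(k + 4)*(k^2 + 5*k + 4) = (k - 3)*(k - 2)*(k + 4)^2*(k + 1)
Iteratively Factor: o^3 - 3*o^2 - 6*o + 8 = (o - 4)*(o^2 + o - 2) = (o - 4)*(o + 2)*(o - 1)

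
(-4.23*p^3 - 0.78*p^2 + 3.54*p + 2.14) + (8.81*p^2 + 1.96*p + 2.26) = -4.23*p^3 + 8.03*p^2 + 5.5*p + 4.4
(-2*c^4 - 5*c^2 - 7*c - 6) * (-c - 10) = 2*c^5 + 20*c^4 + 5*c^3 + 57*c^2 + 76*c + 60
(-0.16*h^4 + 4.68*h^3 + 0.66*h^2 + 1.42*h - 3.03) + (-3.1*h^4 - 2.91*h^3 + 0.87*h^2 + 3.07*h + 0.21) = -3.26*h^4 + 1.77*h^3 + 1.53*h^2 + 4.49*h - 2.82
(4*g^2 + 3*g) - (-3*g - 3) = 4*g^2 + 6*g + 3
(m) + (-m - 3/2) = -3/2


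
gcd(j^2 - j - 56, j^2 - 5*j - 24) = j - 8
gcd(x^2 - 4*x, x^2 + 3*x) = x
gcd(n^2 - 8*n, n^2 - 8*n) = n^2 - 8*n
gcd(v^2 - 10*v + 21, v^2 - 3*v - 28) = v - 7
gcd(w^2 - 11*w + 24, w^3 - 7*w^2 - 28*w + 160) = w - 8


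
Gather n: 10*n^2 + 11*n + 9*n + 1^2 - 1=10*n^2 + 20*n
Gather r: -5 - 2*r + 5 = -2*r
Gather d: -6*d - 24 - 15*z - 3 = -6*d - 15*z - 27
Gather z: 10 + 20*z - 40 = 20*z - 30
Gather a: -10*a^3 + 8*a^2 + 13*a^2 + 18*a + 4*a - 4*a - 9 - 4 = -10*a^3 + 21*a^2 + 18*a - 13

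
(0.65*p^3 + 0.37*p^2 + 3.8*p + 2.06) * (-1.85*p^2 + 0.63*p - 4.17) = -1.2025*p^5 - 0.275*p^4 - 9.5074*p^3 - 2.9599*p^2 - 14.5482*p - 8.5902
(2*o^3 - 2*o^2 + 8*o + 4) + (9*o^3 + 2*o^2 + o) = 11*o^3 + 9*o + 4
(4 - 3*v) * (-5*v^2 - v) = 15*v^3 - 17*v^2 - 4*v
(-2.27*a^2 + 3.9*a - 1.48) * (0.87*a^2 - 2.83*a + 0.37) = -1.9749*a^4 + 9.8171*a^3 - 13.1645*a^2 + 5.6314*a - 0.5476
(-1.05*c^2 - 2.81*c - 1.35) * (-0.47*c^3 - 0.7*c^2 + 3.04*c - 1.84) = 0.4935*c^5 + 2.0557*c^4 - 0.5905*c^3 - 5.6654*c^2 + 1.0664*c + 2.484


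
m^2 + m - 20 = (m - 4)*(m + 5)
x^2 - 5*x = x*(x - 5)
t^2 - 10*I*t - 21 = (t - 7*I)*(t - 3*I)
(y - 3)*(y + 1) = y^2 - 2*y - 3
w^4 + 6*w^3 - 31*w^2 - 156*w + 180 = (w - 5)*(w - 1)*(w + 6)^2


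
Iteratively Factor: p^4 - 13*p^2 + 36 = (p + 2)*(p^3 - 2*p^2 - 9*p + 18) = (p - 3)*(p + 2)*(p^2 + p - 6) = (p - 3)*(p + 2)*(p + 3)*(p - 2)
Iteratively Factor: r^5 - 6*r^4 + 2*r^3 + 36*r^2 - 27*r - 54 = (r + 2)*(r^4 - 8*r^3 + 18*r^2 - 27) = (r - 3)*(r + 2)*(r^3 - 5*r^2 + 3*r + 9) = (r - 3)*(r + 1)*(r + 2)*(r^2 - 6*r + 9) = (r - 3)^2*(r + 1)*(r + 2)*(r - 3)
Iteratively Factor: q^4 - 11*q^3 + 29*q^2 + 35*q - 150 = (q - 5)*(q^3 - 6*q^2 - q + 30) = (q - 5)*(q - 3)*(q^2 - 3*q - 10) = (q - 5)*(q - 3)*(q + 2)*(q - 5)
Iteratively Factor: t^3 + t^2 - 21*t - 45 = (t + 3)*(t^2 - 2*t - 15) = (t + 3)^2*(t - 5)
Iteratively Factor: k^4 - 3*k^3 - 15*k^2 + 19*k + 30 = (k + 3)*(k^3 - 6*k^2 + 3*k + 10) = (k - 5)*(k + 3)*(k^2 - k - 2) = (k - 5)*(k + 1)*(k + 3)*(k - 2)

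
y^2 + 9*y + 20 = (y + 4)*(y + 5)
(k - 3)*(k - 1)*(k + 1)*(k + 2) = k^4 - k^3 - 7*k^2 + k + 6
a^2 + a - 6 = (a - 2)*(a + 3)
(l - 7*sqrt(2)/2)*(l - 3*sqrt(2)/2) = l^2 - 5*sqrt(2)*l + 21/2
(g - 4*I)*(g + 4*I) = g^2 + 16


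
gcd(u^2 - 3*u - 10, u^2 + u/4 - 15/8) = 1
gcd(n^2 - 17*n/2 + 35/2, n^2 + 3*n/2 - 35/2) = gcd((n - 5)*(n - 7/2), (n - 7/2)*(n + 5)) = n - 7/2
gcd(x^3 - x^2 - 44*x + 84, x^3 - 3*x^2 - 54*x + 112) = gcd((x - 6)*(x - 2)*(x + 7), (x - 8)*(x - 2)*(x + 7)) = x^2 + 5*x - 14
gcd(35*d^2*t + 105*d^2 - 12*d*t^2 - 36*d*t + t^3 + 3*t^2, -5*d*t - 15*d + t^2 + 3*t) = -5*d*t - 15*d + t^2 + 3*t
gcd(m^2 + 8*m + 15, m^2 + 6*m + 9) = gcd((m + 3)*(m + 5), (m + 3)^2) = m + 3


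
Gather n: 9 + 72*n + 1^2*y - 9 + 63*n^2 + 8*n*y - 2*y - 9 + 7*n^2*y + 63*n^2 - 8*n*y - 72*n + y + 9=n^2*(7*y + 126)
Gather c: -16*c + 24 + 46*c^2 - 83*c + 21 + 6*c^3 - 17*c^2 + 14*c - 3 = 6*c^3 + 29*c^2 - 85*c + 42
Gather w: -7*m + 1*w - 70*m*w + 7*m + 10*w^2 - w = -70*m*w + 10*w^2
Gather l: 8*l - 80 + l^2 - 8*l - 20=l^2 - 100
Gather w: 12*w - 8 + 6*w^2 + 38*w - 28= 6*w^2 + 50*w - 36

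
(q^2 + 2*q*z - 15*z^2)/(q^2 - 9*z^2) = (q + 5*z)/(q + 3*z)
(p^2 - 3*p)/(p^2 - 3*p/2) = 2*(p - 3)/(2*p - 3)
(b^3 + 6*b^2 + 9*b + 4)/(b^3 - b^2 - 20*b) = (b^2 + 2*b + 1)/(b*(b - 5))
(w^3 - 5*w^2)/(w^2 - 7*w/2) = 2*w*(w - 5)/(2*w - 7)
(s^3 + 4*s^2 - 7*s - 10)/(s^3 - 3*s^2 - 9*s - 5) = (s^2 + 3*s - 10)/(s^2 - 4*s - 5)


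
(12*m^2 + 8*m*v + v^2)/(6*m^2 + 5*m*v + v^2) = (6*m + v)/(3*m + v)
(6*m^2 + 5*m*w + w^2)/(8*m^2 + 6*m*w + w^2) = (3*m + w)/(4*m + w)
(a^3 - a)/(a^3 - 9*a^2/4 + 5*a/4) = 4*(a + 1)/(4*a - 5)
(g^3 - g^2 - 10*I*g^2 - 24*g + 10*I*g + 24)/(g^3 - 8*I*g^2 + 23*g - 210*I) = (g^2 - g*(1 + 4*I) + 4*I)/(g^2 - 2*I*g + 35)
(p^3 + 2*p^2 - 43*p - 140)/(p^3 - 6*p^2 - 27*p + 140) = (p + 4)/(p - 4)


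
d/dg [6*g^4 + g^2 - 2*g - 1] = 24*g^3 + 2*g - 2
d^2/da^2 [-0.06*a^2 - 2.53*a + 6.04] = -0.120000000000000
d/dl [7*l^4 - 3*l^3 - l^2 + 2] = l*(28*l^2 - 9*l - 2)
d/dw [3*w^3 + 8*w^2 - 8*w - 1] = 9*w^2 + 16*w - 8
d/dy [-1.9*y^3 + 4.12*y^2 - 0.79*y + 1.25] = -5.7*y^2 + 8.24*y - 0.79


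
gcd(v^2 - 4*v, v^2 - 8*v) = v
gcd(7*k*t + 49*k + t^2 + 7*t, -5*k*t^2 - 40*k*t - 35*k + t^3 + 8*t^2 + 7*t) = t + 7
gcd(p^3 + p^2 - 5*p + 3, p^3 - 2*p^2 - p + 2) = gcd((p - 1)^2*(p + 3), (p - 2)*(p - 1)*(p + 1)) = p - 1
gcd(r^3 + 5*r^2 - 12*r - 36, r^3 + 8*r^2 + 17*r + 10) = r + 2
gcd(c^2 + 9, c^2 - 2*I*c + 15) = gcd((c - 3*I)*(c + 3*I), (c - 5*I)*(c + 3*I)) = c + 3*I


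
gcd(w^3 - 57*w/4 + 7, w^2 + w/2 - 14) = w^2 + w/2 - 14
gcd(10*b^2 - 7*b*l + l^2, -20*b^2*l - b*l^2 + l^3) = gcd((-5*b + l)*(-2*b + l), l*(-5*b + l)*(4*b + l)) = 5*b - l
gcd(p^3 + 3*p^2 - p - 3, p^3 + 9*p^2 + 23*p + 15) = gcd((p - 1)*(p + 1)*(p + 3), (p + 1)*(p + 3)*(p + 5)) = p^2 + 4*p + 3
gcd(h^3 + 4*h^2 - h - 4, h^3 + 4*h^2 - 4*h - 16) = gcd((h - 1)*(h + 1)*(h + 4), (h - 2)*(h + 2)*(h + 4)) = h + 4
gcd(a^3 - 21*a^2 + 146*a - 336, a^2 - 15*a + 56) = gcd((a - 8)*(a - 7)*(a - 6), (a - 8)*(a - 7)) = a^2 - 15*a + 56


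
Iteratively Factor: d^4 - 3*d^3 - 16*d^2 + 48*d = (d - 4)*(d^3 + d^2 - 12*d) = (d - 4)*(d + 4)*(d^2 - 3*d) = d*(d - 4)*(d + 4)*(d - 3)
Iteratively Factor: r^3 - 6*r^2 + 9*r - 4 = (r - 1)*(r^2 - 5*r + 4) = (r - 4)*(r - 1)*(r - 1)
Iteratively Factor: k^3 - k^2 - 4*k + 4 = (k - 2)*(k^2 + k - 2) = (k - 2)*(k - 1)*(k + 2)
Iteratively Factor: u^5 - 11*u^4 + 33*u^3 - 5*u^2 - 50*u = (u - 5)*(u^4 - 6*u^3 + 3*u^2 + 10*u) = u*(u - 5)*(u^3 - 6*u^2 + 3*u + 10) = u*(u - 5)*(u - 2)*(u^2 - 4*u - 5) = u*(u - 5)^2*(u - 2)*(u + 1)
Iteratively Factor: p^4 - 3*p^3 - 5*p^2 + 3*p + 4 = (p + 1)*(p^3 - 4*p^2 - p + 4) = (p + 1)^2*(p^2 - 5*p + 4) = (p - 4)*(p + 1)^2*(p - 1)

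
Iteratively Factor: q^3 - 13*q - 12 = (q + 3)*(q^2 - 3*q - 4) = (q - 4)*(q + 3)*(q + 1)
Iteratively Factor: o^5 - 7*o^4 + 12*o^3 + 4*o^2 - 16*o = (o - 2)*(o^4 - 5*o^3 + 2*o^2 + 8*o) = (o - 4)*(o - 2)*(o^3 - o^2 - 2*o) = o*(o - 4)*(o - 2)*(o^2 - o - 2) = o*(o - 4)*(o - 2)^2*(o + 1)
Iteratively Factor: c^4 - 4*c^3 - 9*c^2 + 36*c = (c)*(c^3 - 4*c^2 - 9*c + 36) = c*(c + 3)*(c^2 - 7*c + 12) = c*(c - 3)*(c + 3)*(c - 4)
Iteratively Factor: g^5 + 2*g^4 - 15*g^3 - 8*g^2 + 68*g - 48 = (g - 2)*(g^4 + 4*g^3 - 7*g^2 - 22*g + 24) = (g - 2)*(g + 4)*(g^3 - 7*g + 6) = (g - 2)*(g + 3)*(g + 4)*(g^2 - 3*g + 2) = (g - 2)^2*(g + 3)*(g + 4)*(g - 1)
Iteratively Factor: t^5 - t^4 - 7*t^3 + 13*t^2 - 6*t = (t + 3)*(t^4 - 4*t^3 + 5*t^2 - 2*t) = (t - 1)*(t + 3)*(t^3 - 3*t^2 + 2*t) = (t - 2)*(t - 1)*(t + 3)*(t^2 - t) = t*(t - 2)*(t - 1)*(t + 3)*(t - 1)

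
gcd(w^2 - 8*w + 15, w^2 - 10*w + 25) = w - 5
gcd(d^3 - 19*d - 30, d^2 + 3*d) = d + 3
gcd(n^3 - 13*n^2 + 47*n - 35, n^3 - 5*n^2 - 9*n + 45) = n - 5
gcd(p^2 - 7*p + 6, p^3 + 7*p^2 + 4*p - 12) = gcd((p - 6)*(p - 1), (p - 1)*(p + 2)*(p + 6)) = p - 1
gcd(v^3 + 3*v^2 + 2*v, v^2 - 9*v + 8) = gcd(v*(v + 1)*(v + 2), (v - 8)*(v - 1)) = 1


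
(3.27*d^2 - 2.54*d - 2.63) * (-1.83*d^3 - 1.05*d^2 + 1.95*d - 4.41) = -5.9841*d^5 + 1.2147*d^4 + 13.8564*d^3 - 16.6122*d^2 + 6.0729*d + 11.5983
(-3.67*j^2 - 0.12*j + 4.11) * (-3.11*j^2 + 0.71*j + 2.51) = 11.4137*j^4 - 2.2325*j^3 - 22.079*j^2 + 2.6169*j + 10.3161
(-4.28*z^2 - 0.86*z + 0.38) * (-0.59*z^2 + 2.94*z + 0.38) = 2.5252*z^4 - 12.0758*z^3 - 4.379*z^2 + 0.7904*z + 0.1444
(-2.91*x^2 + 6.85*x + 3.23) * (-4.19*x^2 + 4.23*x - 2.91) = 12.1929*x^4 - 41.0108*x^3 + 23.9099*x^2 - 6.2706*x - 9.3993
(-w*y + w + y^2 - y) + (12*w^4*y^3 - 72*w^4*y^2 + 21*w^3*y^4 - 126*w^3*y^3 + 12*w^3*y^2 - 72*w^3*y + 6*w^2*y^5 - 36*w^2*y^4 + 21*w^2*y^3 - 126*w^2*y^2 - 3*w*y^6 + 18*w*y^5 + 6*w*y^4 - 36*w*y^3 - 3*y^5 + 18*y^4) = 12*w^4*y^3 - 72*w^4*y^2 + 21*w^3*y^4 - 126*w^3*y^3 + 12*w^3*y^2 - 72*w^3*y + 6*w^2*y^5 - 36*w^2*y^4 + 21*w^2*y^3 - 126*w^2*y^2 - 3*w*y^6 + 18*w*y^5 + 6*w*y^4 - 36*w*y^3 - w*y + w - 3*y^5 + 18*y^4 + y^2 - y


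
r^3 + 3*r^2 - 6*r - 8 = (r - 2)*(r + 1)*(r + 4)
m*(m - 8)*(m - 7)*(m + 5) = m^4 - 10*m^3 - 19*m^2 + 280*m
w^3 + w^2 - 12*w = w*(w - 3)*(w + 4)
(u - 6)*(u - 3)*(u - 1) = u^3 - 10*u^2 + 27*u - 18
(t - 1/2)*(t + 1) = t^2 + t/2 - 1/2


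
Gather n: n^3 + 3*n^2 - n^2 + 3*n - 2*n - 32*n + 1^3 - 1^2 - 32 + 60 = n^3 + 2*n^2 - 31*n + 28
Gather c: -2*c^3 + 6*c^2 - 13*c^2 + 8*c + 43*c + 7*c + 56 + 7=-2*c^3 - 7*c^2 + 58*c + 63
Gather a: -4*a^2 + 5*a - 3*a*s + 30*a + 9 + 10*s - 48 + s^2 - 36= -4*a^2 + a*(35 - 3*s) + s^2 + 10*s - 75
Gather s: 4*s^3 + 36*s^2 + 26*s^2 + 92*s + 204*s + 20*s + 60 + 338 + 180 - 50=4*s^3 + 62*s^2 + 316*s + 528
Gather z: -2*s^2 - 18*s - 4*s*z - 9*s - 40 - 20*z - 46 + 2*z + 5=-2*s^2 - 27*s + z*(-4*s - 18) - 81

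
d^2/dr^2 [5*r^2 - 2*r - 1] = 10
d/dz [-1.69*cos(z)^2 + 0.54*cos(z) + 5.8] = (3.38*cos(z) - 0.54)*sin(z)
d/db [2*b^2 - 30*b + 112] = 4*b - 30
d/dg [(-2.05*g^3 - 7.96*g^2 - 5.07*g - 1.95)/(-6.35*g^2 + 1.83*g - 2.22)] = (13.0175*g^4 - 7.503*g^3 - 33.1083*g^2 + 10.5774*g + 14.8239)/(40.3225*g^4 - 23.241*g^3 + 31.5429*g^2 - 8.1252*g + 4.9284)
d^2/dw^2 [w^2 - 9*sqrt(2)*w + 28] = 2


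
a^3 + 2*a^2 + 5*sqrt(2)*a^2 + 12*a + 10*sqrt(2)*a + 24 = (a + 2)*(a + 2*sqrt(2))*(a + 3*sqrt(2))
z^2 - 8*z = z*(z - 8)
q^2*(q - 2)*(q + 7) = q^4 + 5*q^3 - 14*q^2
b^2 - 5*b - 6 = (b - 6)*(b + 1)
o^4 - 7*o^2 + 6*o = o*(o - 2)*(o - 1)*(o + 3)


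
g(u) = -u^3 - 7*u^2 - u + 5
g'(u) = -3*u^2 - 14*u - 1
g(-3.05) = -28.69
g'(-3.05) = 13.79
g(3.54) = -130.62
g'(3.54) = -88.15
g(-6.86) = 5.27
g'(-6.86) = -46.14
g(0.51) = 2.54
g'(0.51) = -8.92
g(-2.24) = -16.64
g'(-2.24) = 15.31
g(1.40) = -12.86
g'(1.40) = -26.48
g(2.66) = -66.01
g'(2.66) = -59.47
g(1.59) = -18.31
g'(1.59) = -30.84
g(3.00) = -88.00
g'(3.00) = -70.00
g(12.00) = -2743.00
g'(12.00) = -601.00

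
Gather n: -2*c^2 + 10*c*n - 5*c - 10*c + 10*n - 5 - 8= -2*c^2 - 15*c + n*(10*c + 10) - 13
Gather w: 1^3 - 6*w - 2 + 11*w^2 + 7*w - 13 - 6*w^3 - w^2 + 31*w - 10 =-6*w^3 + 10*w^2 + 32*w - 24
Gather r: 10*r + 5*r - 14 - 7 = 15*r - 21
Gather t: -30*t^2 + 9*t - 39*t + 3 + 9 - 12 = -30*t^2 - 30*t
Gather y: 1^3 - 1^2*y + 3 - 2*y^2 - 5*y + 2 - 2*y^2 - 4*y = -4*y^2 - 10*y + 6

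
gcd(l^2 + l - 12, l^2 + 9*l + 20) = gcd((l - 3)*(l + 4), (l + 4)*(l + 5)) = l + 4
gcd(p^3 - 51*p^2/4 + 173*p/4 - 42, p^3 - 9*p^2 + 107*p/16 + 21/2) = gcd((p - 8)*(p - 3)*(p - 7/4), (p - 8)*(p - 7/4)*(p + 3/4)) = p^2 - 39*p/4 + 14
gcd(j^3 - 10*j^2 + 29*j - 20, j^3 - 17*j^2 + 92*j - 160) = j^2 - 9*j + 20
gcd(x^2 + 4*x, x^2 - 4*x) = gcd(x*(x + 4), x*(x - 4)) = x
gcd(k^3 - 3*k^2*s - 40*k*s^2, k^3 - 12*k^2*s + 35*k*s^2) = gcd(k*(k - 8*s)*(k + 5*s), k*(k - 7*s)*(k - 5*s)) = k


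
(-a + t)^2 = a^2 - 2*a*t + t^2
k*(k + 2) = k^2 + 2*k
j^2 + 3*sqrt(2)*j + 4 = (j + sqrt(2))*(j + 2*sqrt(2))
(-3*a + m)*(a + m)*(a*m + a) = -3*a^3*m - 3*a^3 - 2*a^2*m^2 - 2*a^2*m + a*m^3 + a*m^2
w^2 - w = w*(w - 1)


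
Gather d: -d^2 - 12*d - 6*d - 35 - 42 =-d^2 - 18*d - 77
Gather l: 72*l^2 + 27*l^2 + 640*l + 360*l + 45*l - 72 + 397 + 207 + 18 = 99*l^2 + 1045*l + 550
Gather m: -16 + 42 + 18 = 44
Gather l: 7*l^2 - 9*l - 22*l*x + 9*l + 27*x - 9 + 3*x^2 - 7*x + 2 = 7*l^2 - 22*l*x + 3*x^2 + 20*x - 7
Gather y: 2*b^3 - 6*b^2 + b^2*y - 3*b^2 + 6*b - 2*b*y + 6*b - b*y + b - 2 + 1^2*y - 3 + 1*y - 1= 2*b^3 - 9*b^2 + 13*b + y*(b^2 - 3*b + 2) - 6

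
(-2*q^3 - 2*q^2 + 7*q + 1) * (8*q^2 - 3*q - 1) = -16*q^5 - 10*q^4 + 64*q^3 - 11*q^2 - 10*q - 1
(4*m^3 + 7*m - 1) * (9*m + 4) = 36*m^4 + 16*m^3 + 63*m^2 + 19*m - 4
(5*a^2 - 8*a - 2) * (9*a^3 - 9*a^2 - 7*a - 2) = 45*a^5 - 117*a^4 + 19*a^3 + 64*a^2 + 30*a + 4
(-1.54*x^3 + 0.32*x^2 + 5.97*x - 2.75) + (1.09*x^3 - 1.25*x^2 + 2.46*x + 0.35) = -0.45*x^3 - 0.93*x^2 + 8.43*x - 2.4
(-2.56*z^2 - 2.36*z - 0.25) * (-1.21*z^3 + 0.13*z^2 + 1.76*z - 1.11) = 3.0976*z^5 + 2.5228*z^4 - 4.5099*z^3 - 1.3445*z^2 + 2.1796*z + 0.2775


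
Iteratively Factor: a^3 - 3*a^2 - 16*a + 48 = (a + 4)*(a^2 - 7*a + 12) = (a - 4)*(a + 4)*(a - 3)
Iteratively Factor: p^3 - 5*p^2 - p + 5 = (p - 5)*(p^2 - 1) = (p - 5)*(p + 1)*(p - 1)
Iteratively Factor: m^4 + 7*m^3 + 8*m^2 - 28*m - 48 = (m + 4)*(m^3 + 3*m^2 - 4*m - 12) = (m + 3)*(m + 4)*(m^2 - 4) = (m + 2)*(m + 3)*(m + 4)*(m - 2)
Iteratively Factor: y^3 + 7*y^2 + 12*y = (y + 3)*(y^2 + 4*y) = (y + 3)*(y + 4)*(y)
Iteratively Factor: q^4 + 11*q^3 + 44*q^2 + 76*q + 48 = (q + 3)*(q^3 + 8*q^2 + 20*q + 16) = (q + 3)*(q + 4)*(q^2 + 4*q + 4) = (q + 2)*(q + 3)*(q + 4)*(q + 2)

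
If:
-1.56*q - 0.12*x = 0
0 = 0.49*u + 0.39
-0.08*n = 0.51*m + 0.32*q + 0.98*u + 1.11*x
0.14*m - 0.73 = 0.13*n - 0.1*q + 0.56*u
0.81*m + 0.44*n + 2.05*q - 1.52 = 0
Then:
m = 1.91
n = -0.12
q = 0.01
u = -0.80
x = -0.17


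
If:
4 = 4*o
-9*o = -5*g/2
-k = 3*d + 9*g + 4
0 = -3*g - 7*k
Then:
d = -244/21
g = 18/5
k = -54/35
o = 1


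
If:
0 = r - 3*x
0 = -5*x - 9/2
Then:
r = -27/10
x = -9/10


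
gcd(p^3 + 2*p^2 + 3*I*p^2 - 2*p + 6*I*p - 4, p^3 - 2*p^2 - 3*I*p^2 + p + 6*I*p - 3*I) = 1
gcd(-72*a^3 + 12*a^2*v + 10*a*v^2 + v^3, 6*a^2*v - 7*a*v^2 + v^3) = 1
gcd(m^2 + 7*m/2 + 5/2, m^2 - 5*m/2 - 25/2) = m + 5/2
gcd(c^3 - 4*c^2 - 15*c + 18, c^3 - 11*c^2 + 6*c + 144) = c^2 - 3*c - 18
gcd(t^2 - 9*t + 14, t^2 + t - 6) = t - 2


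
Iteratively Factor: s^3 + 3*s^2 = (s + 3)*(s^2) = s*(s + 3)*(s)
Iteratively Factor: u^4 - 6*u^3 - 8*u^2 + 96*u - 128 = (u - 4)*(u^3 - 2*u^2 - 16*u + 32) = (u - 4)*(u - 2)*(u^2 - 16) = (u - 4)*(u - 2)*(u + 4)*(u - 4)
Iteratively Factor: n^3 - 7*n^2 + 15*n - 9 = (n - 3)*(n^2 - 4*n + 3) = (n - 3)*(n - 1)*(n - 3)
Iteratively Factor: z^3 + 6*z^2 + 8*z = (z + 2)*(z^2 + 4*z) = (z + 2)*(z + 4)*(z)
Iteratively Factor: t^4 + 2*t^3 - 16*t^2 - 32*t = (t)*(t^3 + 2*t^2 - 16*t - 32) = t*(t - 4)*(t^2 + 6*t + 8) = t*(t - 4)*(t + 2)*(t + 4)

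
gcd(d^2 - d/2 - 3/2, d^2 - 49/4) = 1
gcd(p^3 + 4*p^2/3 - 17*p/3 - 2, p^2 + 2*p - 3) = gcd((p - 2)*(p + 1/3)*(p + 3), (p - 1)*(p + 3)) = p + 3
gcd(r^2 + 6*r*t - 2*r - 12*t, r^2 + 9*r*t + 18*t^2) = r + 6*t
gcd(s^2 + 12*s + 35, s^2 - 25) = s + 5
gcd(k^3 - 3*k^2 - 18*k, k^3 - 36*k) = k^2 - 6*k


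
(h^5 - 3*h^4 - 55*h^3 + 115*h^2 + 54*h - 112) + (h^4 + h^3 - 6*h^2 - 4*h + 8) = h^5 - 2*h^4 - 54*h^3 + 109*h^2 + 50*h - 104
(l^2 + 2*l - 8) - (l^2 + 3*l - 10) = 2 - l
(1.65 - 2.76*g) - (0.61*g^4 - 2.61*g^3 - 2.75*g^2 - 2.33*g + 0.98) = -0.61*g^4 + 2.61*g^3 + 2.75*g^2 - 0.43*g + 0.67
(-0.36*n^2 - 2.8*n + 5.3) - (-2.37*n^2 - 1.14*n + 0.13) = 2.01*n^2 - 1.66*n + 5.17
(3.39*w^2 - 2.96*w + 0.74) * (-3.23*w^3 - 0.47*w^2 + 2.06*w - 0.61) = -10.9497*w^5 + 7.9675*w^4 + 5.9844*w^3 - 8.5133*w^2 + 3.33*w - 0.4514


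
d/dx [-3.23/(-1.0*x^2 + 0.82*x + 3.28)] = (2.6486 - 6.46*x)/(-1.0*x^2 + 0.82*x + 3.28)^2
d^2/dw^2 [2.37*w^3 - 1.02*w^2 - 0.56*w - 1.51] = 14.22*w - 2.04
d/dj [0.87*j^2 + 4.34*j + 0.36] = 1.74*j + 4.34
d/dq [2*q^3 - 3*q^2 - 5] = 6*q*(q - 1)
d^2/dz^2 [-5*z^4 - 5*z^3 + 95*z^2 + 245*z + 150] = -60*z^2 - 30*z + 190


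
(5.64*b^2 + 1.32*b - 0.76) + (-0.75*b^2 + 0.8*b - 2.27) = 4.89*b^2 + 2.12*b - 3.03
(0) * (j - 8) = 0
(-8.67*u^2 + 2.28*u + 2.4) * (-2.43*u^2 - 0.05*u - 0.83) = 21.0681*u^4 - 5.1069*u^3 + 1.2501*u^2 - 2.0124*u - 1.992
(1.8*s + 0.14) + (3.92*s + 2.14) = 5.72*s + 2.28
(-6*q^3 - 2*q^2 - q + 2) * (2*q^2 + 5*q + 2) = -12*q^5 - 34*q^4 - 24*q^3 - 5*q^2 + 8*q + 4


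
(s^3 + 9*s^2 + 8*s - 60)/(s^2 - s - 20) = (-s^3 - 9*s^2 - 8*s + 60)/(-s^2 + s + 20)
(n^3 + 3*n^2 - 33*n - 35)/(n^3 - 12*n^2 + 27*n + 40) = (n + 7)/(n - 8)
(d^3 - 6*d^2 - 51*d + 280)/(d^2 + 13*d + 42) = (d^2 - 13*d + 40)/(d + 6)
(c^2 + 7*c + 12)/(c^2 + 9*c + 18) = (c + 4)/(c + 6)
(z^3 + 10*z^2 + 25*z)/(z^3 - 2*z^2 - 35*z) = (z + 5)/(z - 7)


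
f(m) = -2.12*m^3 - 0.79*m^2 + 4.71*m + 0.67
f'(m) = -6.36*m^2 - 1.58*m + 4.71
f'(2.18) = -28.96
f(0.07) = 1.00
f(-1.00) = -2.71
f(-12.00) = 3493.75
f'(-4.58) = -121.46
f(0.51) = 2.59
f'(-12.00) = -892.17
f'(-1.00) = -0.07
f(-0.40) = -1.20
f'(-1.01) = -0.18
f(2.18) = -14.78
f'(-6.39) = -244.89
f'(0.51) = 2.25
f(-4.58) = 166.20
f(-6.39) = 491.46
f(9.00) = -1566.41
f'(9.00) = -524.67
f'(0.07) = 4.57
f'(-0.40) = 4.32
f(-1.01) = -2.71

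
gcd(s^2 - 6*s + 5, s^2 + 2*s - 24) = 1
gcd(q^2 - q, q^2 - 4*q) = q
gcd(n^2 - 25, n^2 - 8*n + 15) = n - 5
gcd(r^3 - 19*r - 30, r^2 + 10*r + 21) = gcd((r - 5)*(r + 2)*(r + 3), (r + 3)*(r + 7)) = r + 3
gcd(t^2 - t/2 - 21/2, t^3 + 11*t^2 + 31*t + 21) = t + 3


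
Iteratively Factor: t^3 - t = (t - 1)*(t^2 + t) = t*(t - 1)*(t + 1)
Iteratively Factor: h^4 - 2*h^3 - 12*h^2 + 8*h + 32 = (h - 4)*(h^3 + 2*h^2 - 4*h - 8) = (h - 4)*(h + 2)*(h^2 - 4) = (h - 4)*(h + 2)^2*(h - 2)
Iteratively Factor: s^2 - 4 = (s + 2)*(s - 2)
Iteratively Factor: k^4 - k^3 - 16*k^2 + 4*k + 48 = (k + 3)*(k^3 - 4*k^2 - 4*k + 16) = (k - 4)*(k + 3)*(k^2 - 4) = (k - 4)*(k + 2)*(k + 3)*(k - 2)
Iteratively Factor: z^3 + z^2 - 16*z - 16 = (z + 4)*(z^2 - 3*z - 4) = (z + 1)*(z + 4)*(z - 4)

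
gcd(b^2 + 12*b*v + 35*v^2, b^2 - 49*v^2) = b + 7*v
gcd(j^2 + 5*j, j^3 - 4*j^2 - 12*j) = j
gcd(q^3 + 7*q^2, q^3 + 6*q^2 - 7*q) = q^2 + 7*q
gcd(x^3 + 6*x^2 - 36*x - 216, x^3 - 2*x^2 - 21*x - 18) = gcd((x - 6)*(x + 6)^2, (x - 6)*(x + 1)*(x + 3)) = x - 6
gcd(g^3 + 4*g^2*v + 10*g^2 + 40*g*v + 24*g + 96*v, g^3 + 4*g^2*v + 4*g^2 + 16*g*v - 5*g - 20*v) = g + 4*v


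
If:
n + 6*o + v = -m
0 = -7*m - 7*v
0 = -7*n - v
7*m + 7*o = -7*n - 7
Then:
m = -42/47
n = -6/47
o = 1/47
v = 42/47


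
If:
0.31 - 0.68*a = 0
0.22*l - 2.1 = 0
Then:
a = 0.46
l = 9.55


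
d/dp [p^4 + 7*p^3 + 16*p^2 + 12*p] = 4*p^3 + 21*p^2 + 32*p + 12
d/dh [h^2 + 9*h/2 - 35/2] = 2*h + 9/2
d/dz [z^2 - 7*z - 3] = 2*z - 7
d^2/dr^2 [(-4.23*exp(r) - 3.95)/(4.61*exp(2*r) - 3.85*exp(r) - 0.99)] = (-89.896383*exp(4*r) - 410.859335*exp(3*r) + 94.487943*exp(2*r) - 114.53585*exp(r) + 10.909602)*exp(r)/(97.972181*exp(6*r) - 245.461755*exp(5*r) + 141.876438*exp(4*r) + 48.359465*exp(3*r) - 30.468042*exp(2*r) - 11.320155*exp(r) - 0.970299)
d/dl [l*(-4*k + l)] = -4*k + 2*l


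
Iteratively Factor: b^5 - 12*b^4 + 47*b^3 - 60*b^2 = (b - 5)*(b^4 - 7*b^3 + 12*b^2) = b*(b - 5)*(b^3 - 7*b^2 + 12*b) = b*(b - 5)*(b - 4)*(b^2 - 3*b) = b*(b - 5)*(b - 4)*(b - 3)*(b)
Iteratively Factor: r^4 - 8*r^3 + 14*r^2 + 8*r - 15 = (r - 3)*(r^3 - 5*r^2 - r + 5) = (r - 3)*(r + 1)*(r^2 - 6*r + 5) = (r - 3)*(r - 1)*(r + 1)*(r - 5)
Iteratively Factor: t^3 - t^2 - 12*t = (t + 3)*(t^2 - 4*t) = t*(t + 3)*(t - 4)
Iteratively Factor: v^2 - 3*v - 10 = (v + 2)*(v - 5)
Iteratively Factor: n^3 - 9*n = (n)*(n^2 - 9) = n*(n + 3)*(n - 3)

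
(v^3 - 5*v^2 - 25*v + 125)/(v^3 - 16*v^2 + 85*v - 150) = (v + 5)/(v - 6)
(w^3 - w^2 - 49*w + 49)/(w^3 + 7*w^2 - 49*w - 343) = (w - 1)/(w + 7)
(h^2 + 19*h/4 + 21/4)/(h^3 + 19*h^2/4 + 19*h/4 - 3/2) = (4*h + 7)/(4*h^2 + 7*h - 2)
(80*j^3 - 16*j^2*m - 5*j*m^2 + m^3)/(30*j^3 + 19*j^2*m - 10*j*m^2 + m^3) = (16*j^2 - m^2)/(6*j^2 + 5*j*m - m^2)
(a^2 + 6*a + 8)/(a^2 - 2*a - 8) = (a + 4)/(a - 4)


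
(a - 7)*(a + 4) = a^2 - 3*a - 28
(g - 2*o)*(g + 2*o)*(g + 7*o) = g^3 + 7*g^2*o - 4*g*o^2 - 28*o^3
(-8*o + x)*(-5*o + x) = 40*o^2 - 13*o*x + x^2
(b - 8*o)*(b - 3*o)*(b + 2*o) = b^3 - 9*b^2*o + 2*b*o^2 + 48*o^3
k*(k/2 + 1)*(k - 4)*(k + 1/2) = k^4/2 - 3*k^3/4 - 9*k^2/2 - 2*k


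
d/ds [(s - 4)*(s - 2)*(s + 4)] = 3*s^2 - 4*s - 16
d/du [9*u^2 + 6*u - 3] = 18*u + 6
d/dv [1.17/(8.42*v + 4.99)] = -9.8514/(8.42*v + 4.99)^2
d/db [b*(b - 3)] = 2*b - 3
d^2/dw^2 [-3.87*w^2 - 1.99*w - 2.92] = -7.74000000000000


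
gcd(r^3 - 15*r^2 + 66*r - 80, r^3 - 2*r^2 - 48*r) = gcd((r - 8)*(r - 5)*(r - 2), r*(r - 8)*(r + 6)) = r - 8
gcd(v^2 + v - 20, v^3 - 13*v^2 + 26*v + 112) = 1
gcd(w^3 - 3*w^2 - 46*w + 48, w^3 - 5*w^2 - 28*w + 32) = w^2 - 9*w + 8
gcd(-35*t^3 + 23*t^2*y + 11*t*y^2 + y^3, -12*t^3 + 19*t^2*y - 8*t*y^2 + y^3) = -t + y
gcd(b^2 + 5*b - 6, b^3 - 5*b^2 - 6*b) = 1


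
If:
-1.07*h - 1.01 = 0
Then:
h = -0.94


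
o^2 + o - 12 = (o - 3)*(o + 4)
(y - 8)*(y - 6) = y^2 - 14*y + 48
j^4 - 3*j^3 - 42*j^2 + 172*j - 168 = (j - 6)*(j - 2)^2*(j + 7)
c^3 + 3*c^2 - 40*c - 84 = (c - 6)*(c + 2)*(c + 7)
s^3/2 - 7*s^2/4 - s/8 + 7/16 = (s/2 + 1/4)*(s - 7/2)*(s - 1/2)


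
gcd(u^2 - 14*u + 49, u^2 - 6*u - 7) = u - 7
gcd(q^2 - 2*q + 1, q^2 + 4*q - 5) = q - 1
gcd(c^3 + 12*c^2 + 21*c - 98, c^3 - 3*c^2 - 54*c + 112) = c^2 + 5*c - 14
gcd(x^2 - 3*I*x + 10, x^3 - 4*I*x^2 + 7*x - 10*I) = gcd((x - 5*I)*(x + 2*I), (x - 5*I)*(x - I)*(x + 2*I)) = x^2 - 3*I*x + 10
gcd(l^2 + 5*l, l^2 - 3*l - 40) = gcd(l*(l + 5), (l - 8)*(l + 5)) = l + 5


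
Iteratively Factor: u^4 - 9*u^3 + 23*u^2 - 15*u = (u - 5)*(u^3 - 4*u^2 + 3*u) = (u - 5)*(u - 3)*(u^2 - u) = (u - 5)*(u - 3)*(u - 1)*(u)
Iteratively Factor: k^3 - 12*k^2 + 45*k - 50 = (k - 2)*(k^2 - 10*k + 25) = (k - 5)*(k - 2)*(k - 5)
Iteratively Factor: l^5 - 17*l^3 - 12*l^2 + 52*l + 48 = (l + 2)*(l^4 - 2*l^3 - 13*l^2 + 14*l + 24) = (l - 2)*(l + 2)*(l^3 - 13*l - 12) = (l - 2)*(l + 2)*(l + 3)*(l^2 - 3*l - 4) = (l - 4)*(l - 2)*(l + 2)*(l + 3)*(l + 1)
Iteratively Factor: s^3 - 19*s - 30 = (s - 5)*(s^2 + 5*s + 6) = (s - 5)*(s + 2)*(s + 3)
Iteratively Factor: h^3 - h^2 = (h - 1)*(h^2) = h*(h - 1)*(h)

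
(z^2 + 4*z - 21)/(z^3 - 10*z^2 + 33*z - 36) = (z + 7)/(z^2 - 7*z + 12)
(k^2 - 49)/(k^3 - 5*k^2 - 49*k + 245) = 1/(k - 5)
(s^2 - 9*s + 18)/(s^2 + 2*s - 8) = (s^2 - 9*s + 18)/(s^2 + 2*s - 8)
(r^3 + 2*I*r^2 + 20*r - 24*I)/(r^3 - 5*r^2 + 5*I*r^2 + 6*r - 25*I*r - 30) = (r^2 - 4*I*r - 4)/(r^2 - r*(5 + I) + 5*I)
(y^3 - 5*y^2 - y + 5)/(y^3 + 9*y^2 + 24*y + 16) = (y^2 - 6*y + 5)/(y^2 + 8*y + 16)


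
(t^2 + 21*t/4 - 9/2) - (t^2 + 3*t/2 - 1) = 15*t/4 - 7/2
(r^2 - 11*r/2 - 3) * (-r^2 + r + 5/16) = -r^4 + 13*r^3/2 - 35*r^2/16 - 151*r/32 - 15/16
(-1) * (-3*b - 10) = 3*b + 10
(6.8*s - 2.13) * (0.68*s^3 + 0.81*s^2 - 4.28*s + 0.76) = 4.624*s^4 + 4.0596*s^3 - 30.8293*s^2 + 14.2844*s - 1.6188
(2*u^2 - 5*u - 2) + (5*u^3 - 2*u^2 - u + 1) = 5*u^3 - 6*u - 1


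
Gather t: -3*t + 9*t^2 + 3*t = 9*t^2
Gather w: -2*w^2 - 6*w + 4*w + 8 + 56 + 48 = -2*w^2 - 2*w + 112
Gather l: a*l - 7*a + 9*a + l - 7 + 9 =2*a + l*(a + 1) + 2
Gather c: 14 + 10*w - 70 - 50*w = -40*w - 56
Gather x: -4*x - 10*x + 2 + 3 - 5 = -14*x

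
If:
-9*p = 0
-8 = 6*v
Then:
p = 0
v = -4/3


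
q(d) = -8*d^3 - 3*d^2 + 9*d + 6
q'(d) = -24*d^2 - 6*d + 9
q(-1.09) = 2.99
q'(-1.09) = -12.97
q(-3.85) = 383.42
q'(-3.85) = -323.64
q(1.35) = -7.00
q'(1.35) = -42.84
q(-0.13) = 4.80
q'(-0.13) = 9.37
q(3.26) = -273.71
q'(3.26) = -265.62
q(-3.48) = 275.50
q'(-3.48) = -260.77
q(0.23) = 7.81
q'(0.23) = 6.35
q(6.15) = -1912.98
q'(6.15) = -935.64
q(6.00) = -1776.00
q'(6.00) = -891.00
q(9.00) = -5988.00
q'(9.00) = -1989.00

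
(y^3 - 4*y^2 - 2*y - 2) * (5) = 5*y^3 - 20*y^2 - 10*y - 10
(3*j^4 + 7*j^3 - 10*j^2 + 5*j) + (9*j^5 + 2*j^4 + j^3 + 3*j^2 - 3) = 9*j^5 + 5*j^4 + 8*j^3 - 7*j^2 + 5*j - 3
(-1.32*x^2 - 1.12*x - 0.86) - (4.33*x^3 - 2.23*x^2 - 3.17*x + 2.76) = -4.33*x^3 + 0.91*x^2 + 2.05*x - 3.62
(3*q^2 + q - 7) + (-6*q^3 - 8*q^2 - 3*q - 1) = -6*q^3 - 5*q^2 - 2*q - 8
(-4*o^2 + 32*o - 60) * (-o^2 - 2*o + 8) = 4*o^4 - 24*o^3 - 36*o^2 + 376*o - 480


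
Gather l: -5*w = -5*w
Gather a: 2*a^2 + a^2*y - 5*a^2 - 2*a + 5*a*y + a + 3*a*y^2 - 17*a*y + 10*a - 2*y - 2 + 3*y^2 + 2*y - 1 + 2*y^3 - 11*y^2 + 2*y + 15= a^2*(y - 3) + a*(3*y^2 - 12*y + 9) + 2*y^3 - 8*y^2 + 2*y + 12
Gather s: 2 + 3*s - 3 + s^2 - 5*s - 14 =s^2 - 2*s - 15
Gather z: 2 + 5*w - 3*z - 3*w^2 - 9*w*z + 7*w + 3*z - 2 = -3*w^2 - 9*w*z + 12*w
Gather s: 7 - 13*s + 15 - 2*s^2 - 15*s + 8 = -2*s^2 - 28*s + 30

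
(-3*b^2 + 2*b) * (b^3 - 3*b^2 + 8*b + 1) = -3*b^5 + 11*b^4 - 30*b^3 + 13*b^2 + 2*b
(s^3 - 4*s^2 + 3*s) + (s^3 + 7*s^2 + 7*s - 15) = 2*s^3 + 3*s^2 + 10*s - 15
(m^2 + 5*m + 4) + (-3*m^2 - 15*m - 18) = -2*m^2 - 10*m - 14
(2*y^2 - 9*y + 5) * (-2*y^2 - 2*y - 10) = -4*y^4 + 14*y^3 - 12*y^2 + 80*y - 50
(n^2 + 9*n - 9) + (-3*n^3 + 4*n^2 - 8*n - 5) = -3*n^3 + 5*n^2 + n - 14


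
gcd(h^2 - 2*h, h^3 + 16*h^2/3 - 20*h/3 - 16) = h - 2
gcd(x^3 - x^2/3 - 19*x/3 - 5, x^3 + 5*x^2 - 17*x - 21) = x^2 - 2*x - 3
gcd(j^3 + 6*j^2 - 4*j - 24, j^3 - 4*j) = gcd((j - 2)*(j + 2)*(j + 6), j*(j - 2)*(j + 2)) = j^2 - 4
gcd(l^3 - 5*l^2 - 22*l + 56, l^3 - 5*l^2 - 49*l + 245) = l - 7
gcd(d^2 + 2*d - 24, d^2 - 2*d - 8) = d - 4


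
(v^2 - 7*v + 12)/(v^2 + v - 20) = (v - 3)/(v + 5)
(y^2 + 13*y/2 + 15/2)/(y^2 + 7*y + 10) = (y + 3/2)/(y + 2)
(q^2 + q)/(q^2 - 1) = q/(q - 1)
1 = 1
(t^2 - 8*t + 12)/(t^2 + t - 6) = (t - 6)/(t + 3)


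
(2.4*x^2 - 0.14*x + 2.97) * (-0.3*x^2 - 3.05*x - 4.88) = -0.72*x^4 - 7.278*x^3 - 12.176*x^2 - 8.3753*x - 14.4936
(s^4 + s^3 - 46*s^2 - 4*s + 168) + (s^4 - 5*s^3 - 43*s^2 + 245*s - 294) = 2*s^4 - 4*s^3 - 89*s^2 + 241*s - 126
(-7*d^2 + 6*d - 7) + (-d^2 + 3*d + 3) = -8*d^2 + 9*d - 4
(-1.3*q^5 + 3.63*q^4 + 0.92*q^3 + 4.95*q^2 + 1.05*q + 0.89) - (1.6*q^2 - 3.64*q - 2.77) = -1.3*q^5 + 3.63*q^4 + 0.92*q^3 + 3.35*q^2 + 4.69*q + 3.66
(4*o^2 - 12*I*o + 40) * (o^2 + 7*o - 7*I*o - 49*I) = 4*o^4 + 28*o^3 - 40*I*o^3 - 44*o^2 - 280*I*o^2 - 308*o - 280*I*o - 1960*I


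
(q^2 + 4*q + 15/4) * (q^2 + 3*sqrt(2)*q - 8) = q^4 + 4*q^3 + 3*sqrt(2)*q^3 - 17*q^2/4 + 12*sqrt(2)*q^2 - 32*q + 45*sqrt(2)*q/4 - 30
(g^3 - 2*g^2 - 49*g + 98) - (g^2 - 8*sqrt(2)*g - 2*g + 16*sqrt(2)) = g^3 - 3*g^2 - 47*g + 8*sqrt(2)*g - 16*sqrt(2) + 98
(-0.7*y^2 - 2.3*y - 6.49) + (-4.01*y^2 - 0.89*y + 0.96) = -4.71*y^2 - 3.19*y - 5.53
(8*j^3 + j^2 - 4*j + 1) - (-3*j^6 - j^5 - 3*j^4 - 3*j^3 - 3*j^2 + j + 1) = 3*j^6 + j^5 + 3*j^4 + 11*j^3 + 4*j^2 - 5*j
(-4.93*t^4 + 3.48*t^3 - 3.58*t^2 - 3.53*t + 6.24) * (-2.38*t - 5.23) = 11.7334*t^5 + 17.5015*t^4 - 9.68*t^3 + 27.1248*t^2 + 3.6107*t - 32.6352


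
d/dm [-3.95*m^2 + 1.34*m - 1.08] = 1.34 - 7.9*m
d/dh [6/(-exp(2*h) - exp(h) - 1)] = (12*exp(h) + 6)*exp(h)/(exp(2*h) + exp(h) + 1)^2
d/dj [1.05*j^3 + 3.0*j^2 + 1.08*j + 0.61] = 3.15*j^2 + 6.0*j + 1.08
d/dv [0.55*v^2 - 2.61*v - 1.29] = 1.1*v - 2.61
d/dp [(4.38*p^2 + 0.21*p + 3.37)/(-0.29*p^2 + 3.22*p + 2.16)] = (14.1645*p^2 + 20.8762*p - 10.3978)/(0.0841*p^4 - 1.8676*p^3 + 9.1156*p^2 + 13.9104*p + 4.6656)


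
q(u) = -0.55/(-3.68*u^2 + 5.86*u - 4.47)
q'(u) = -0.55*(7.36*u - 5.86)/(-3.68*u^2 + 5.86*u - 4.47)^2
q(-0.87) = 0.04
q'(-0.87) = 0.04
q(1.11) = 0.22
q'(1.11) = -0.20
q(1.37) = 0.16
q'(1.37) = -0.21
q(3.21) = 0.02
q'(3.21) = -0.02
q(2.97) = 0.03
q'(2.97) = -0.02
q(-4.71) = 0.00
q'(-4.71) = 0.00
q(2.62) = 0.04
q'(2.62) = -0.04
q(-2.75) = 0.01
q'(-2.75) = 0.01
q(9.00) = 0.00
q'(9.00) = -0.00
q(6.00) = 0.01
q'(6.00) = -0.00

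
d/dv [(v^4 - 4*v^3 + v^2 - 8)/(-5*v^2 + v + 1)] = (-10*v^5 + 23*v^4 - 4*v^3 - 11*v^2 - 78*v + 8)/(25*v^4 - 10*v^3 - 9*v^2 + 2*v + 1)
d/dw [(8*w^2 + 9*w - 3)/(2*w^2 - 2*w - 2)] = (-17*w^2/2 - 5*w - 6)/(w^4 - 2*w^3 - w^2 + 2*w + 1)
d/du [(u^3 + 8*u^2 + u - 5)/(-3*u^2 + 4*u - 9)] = (-3*u^4 + 8*u^3 + 8*u^2 - 174*u + 11)/(9*u^4 - 24*u^3 + 70*u^2 - 72*u + 81)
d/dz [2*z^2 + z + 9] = 4*z + 1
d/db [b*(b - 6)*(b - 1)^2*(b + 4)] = 5*b^4 - 16*b^3 - 57*b^2 + 92*b - 24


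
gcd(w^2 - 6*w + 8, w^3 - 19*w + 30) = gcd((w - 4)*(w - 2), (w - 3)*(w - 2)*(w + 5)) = w - 2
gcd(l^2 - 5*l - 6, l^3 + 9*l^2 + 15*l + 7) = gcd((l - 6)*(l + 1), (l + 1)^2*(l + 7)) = l + 1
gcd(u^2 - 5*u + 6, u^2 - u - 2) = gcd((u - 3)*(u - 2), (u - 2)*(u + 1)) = u - 2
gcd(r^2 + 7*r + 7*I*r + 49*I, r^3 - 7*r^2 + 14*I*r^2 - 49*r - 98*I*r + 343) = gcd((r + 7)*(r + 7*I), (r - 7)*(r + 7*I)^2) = r + 7*I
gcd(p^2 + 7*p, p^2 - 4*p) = p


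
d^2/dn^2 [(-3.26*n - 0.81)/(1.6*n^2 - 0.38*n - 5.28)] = ((3.2*n - 0.38)*(3.26*n + 0.81)*(6.4*n - 0.76) + (31.296*n + 0.114400000000001)*(-1.6*n^2 + 0.38*n + 5.28))/(-1.6*n^2 + 0.38*n + 5.28)^3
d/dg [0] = 0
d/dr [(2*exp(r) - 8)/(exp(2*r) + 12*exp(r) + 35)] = 2*(-2*(exp(r) - 4)*(exp(r) + 6) + exp(2*r) + 12*exp(r) + 35)*exp(r)/(exp(2*r) + 12*exp(r) + 35)^2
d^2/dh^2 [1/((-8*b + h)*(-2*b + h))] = 2*((2*b - h)^2 + (2*b - h)*(8*b - h) + (8*b - h)^2)/((2*b - h)^3*(8*b - h)^3)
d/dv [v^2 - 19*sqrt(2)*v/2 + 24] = 2*v - 19*sqrt(2)/2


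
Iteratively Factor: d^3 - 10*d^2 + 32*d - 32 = (d - 4)*(d^2 - 6*d + 8) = (d - 4)*(d - 2)*(d - 4)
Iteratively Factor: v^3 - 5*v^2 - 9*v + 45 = (v - 5)*(v^2 - 9) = (v - 5)*(v - 3)*(v + 3)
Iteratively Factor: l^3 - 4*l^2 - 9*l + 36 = (l - 3)*(l^2 - l - 12) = (l - 3)*(l + 3)*(l - 4)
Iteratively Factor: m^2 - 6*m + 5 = (m - 1)*(m - 5)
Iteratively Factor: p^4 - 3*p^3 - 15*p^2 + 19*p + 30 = (p - 2)*(p^3 - p^2 - 17*p - 15) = (p - 2)*(p + 1)*(p^2 - 2*p - 15) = (p - 2)*(p + 1)*(p + 3)*(p - 5)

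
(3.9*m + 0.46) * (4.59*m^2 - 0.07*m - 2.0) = 17.901*m^3 + 1.8384*m^2 - 7.8322*m - 0.92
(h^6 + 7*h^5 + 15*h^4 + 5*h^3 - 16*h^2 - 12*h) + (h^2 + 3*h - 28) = h^6 + 7*h^5 + 15*h^4 + 5*h^3 - 15*h^2 - 9*h - 28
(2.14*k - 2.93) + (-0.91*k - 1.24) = 1.23*k - 4.17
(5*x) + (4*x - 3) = 9*x - 3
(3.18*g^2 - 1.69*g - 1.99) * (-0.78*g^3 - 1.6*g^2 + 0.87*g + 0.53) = -2.4804*g^5 - 3.7698*g^4 + 7.0228*g^3 + 3.3991*g^2 - 2.627*g - 1.0547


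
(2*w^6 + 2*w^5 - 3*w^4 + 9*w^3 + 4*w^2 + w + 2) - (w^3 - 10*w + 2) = 2*w^6 + 2*w^5 - 3*w^4 + 8*w^3 + 4*w^2 + 11*w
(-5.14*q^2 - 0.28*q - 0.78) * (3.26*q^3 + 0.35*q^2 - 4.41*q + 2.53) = -16.7564*q^5 - 2.7118*q^4 + 20.0266*q^3 - 12.0424*q^2 + 2.7314*q - 1.9734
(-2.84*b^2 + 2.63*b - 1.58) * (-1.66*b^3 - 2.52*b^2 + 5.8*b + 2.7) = 4.7144*b^5 + 2.791*b^4 - 20.4768*b^3 + 11.5676*b^2 - 2.063*b - 4.266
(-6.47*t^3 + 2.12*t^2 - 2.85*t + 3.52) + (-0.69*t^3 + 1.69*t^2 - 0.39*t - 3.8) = -7.16*t^3 + 3.81*t^2 - 3.24*t - 0.28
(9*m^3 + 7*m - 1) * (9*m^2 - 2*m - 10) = 81*m^5 - 18*m^4 - 27*m^3 - 23*m^2 - 68*m + 10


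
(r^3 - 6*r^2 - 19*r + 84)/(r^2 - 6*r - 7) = (r^2 + r - 12)/(r + 1)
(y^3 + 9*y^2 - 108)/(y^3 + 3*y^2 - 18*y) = (y + 6)/y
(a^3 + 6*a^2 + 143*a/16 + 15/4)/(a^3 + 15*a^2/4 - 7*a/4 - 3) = (a + 5/4)/(a - 1)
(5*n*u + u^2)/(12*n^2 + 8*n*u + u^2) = u*(5*n + u)/(12*n^2 + 8*n*u + u^2)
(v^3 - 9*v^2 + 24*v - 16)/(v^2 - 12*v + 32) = (v^2 - 5*v + 4)/(v - 8)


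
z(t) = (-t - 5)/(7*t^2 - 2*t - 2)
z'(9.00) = 0.00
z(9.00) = -0.03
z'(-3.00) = -0.03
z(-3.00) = -0.03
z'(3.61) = 0.05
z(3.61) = -0.10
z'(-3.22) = -0.03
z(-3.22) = -0.02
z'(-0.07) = -3.86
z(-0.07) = 2.70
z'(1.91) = 0.39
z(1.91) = -0.35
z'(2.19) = 0.24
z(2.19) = -0.26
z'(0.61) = 98.53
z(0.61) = 9.12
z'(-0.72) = -5.82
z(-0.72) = -1.39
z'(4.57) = 0.03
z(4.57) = -0.07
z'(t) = (2 - 14*t)*(-t - 5)/(7*t^2 - 2*t - 2)^2 - 1/(7*t^2 - 2*t - 2)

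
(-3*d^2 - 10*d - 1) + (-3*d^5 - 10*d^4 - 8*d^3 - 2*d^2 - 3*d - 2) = -3*d^5 - 10*d^4 - 8*d^3 - 5*d^2 - 13*d - 3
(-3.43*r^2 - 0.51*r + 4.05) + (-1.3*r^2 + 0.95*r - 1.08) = -4.73*r^2 + 0.44*r + 2.97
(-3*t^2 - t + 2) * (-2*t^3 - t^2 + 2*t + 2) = 6*t^5 + 5*t^4 - 9*t^3 - 10*t^2 + 2*t + 4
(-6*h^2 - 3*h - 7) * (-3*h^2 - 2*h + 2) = 18*h^4 + 21*h^3 + 15*h^2 + 8*h - 14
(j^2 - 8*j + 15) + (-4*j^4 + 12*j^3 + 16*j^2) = -4*j^4 + 12*j^3 + 17*j^2 - 8*j + 15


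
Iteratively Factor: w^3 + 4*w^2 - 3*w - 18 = (w + 3)*(w^2 + w - 6) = (w - 2)*(w + 3)*(w + 3)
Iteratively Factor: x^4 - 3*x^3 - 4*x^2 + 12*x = (x)*(x^3 - 3*x^2 - 4*x + 12) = x*(x - 3)*(x^2 - 4) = x*(x - 3)*(x + 2)*(x - 2)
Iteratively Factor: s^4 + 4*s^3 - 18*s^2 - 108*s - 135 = (s + 3)*(s^3 + s^2 - 21*s - 45) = (s + 3)^2*(s^2 - 2*s - 15) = (s - 5)*(s + 3)^2*(s + 3)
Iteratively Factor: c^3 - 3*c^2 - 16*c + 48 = (c - 4)*(c^2 + c - 12) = (c - 4)*(c + 4)*(c - 3)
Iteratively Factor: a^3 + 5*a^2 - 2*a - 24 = (a + 4)*(a^2 + a - 6) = (a - 2)*(a + 4)*(a + 3)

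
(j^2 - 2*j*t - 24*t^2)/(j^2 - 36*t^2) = (j + 4*t)/(j + 6*t)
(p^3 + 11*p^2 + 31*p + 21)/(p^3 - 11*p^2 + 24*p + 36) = (p^2 + 10*p + 21)/(p^2 - 12*p + 36)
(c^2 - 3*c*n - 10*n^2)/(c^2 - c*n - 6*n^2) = (c - 5*n)/(c - 3*n)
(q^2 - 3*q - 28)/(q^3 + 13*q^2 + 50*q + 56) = (q - 7)/(q^2 + 9*q + 14)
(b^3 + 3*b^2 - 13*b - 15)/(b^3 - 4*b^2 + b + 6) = (b + 5)/(b - 2)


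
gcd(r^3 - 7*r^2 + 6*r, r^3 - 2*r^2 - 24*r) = r^2 - 6*r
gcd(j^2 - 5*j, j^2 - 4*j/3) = j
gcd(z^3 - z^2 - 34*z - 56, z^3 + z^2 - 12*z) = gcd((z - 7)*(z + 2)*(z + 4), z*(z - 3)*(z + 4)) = z + 4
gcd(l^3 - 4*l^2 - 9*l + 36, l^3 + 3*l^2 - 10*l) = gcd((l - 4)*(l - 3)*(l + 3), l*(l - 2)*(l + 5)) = 1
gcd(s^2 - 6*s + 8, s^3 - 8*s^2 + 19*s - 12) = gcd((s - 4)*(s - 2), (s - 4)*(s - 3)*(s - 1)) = s - 4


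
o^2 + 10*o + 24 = (o + 4)*(o + 6)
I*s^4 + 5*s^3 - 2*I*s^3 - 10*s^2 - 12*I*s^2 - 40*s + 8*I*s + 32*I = (s - 4)*(s + 2)*(s - 4*I)*(I*s + 1)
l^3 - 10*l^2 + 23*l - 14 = (l - 7)*(l - 2)*(l - 1)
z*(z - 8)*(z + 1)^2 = z^4 - 6*z^3 - 15*z^2 - 8*z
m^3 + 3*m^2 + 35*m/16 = m*(m + 5/4)*(m + 7/4)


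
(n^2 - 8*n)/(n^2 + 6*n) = (n - 8)/(n + 6)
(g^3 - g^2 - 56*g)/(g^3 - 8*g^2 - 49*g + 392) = g/(g - 7)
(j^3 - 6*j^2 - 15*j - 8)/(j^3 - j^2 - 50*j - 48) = (j + 1)/(j + 6)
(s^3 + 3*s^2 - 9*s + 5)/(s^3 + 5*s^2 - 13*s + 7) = (s + 5)/(s + 7)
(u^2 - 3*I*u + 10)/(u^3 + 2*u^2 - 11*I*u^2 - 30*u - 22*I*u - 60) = (u + 2*I)/(u^2 + u*(2 - 6*I) - 12*I)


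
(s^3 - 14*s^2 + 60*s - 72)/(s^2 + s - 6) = (s^2 - 12*s + 36)/(s + 3)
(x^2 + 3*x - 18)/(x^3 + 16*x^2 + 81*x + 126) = (x - 3)/(x^2 + 10*x + 21)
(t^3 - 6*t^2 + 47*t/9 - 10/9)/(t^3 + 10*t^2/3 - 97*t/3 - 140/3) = (9*t^2 - 9*t + 2)/(3*(3*t^2 + 25*t + 28))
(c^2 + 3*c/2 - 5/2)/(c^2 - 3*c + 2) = (c + 5/2)/(c - 2)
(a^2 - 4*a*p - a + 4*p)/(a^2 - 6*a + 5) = (a - 4*p)/(a - 5)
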